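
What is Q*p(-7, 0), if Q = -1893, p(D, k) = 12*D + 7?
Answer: 145761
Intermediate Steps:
p(D, k) = 7 + 12*D
Q*p(-7, 0) = -1893*(7 + 12*(-7)) = -1893*(7 - 84) = -1893*(-77) = 145761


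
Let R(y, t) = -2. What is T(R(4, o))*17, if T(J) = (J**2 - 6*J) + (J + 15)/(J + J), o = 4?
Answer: 867/4 ≈ 216.75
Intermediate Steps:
T(J) = J**2 - 6*J + (15 + J)/(2*J) (T(J) = (J**2 - 6*J) + (15 + J)/((2*J)) = (J**2 - 6*J) + (15 + J)*(1/(2*J)) = (J**2 - 6*J) + (15 + J)/(2*J) = J**2 - 6*J + (15 + J)/(2*J))
T(R(4, o))*17 = (1/2 + (-2)**2 - 6*(-2) + (15/2)/(-2))*17 = (1/2 + 4 + 12 + (15/2)*(-1/2))*17 = (1/2 + 4 + 12 - 15/4)*17 = (51/4)*17 = 867/4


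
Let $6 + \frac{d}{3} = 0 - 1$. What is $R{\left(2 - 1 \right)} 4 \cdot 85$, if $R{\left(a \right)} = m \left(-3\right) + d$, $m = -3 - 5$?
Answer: $1020$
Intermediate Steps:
$d = -21$ ($d = -18 + 3 \left(0 - 1\right) = -18 + 3 \left(-1\right) = -18 - 3 = -21$)
$m = -8$
$R{\left(a \right)} = 3$ ($R{\left(a \right)} = \left(-8\right) \left(-3\right) - 21 = 24 - 21 = 3$)
$R{\left(2 - 1 \right)} 4 \cdot 85 = 3 \cdot 4 \cdot 85 = 12 \cdot 85 = 1020$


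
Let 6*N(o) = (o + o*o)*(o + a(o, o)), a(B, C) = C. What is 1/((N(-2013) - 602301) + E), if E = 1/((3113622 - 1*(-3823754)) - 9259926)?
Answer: -2322550/6313287741931351 ≈ -3.6788e-10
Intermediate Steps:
N(o) = o*(o + o²)/3 (N(o) = ((o + o*o)*(o + o))/6 = ((o + o²)*(2*o))/6 = (2*o*(o + o²))/6 = o*(o + o²)/3)
E = -1/2322550 (E = 1/((3113622 + 3823754) - 9259926) = 1/(6937376 - 9259926) = 1/(-2322550) = -1/2322550 ≈ -4.3056e-7)
1/((N(-2013) - 602301) + E) = 1/(((⅓)*(-2013)²*(1 - 2013) - 602301) - 1/2322550) = 1/(((⅓)*4052169*(-2012) - 602301) - 1/2322550) = 1/((-2717654676 - 602301) - 1/2322550) = 1/(-2718256977 - 1/2322550) = 1/(-6313287741931351/2322550) = -2322550/6313287741931351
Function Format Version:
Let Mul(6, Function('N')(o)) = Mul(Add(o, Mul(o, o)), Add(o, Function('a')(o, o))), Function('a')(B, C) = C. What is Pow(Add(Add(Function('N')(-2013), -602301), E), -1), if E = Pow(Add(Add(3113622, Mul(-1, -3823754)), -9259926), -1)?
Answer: Rational(-2322550, 6313287741931351) ≈ -3.6788e-10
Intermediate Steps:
Function('N')(o) = Mul(Rational(1, 3), o, Add(o, Pow(o, 2))) (Function('N')(o) = Mul(Rational(1, 6), Mul(Add(o, Mul(o, o)), Add(o, o))) = Mul(Rational(1, 6), Mul(Add(o, Pow(o, 2)), Mul(2, o))) = Mul(Rational(1, 6), Mul(2, o, Add(o, Pow(o, 2)))) = Mul(Rational(1, 3), o, Add(o, Pow(o, 2))))
E = Rational(-1, 2322550) (E = Pow(Add(Add(3113622, 3823754), -9259926), -1) = Pow(Add(6937376, -9259926), -1) = Pow(-2322550, -1) = Rational(-1, 2322550) ≈ -4.3056e-7)
Pow(Add(Add(Function('N')(-2013), -602301), E), -1) = Pow(Add(Add(Mul(Rational(1, 3), Pow(-2013, 2), Add(1, -2013)), -602301), Rational(-1, 2322550)), -1) = Pow(Add(Add(Mul(Rational(1, 3), 4052169, -2012), -602301), Rational(-1, 2322550)), -1) = Pow(Add(Add(-2717654676, -602301), Rational(-1, 2322550)), -1) = Pow(Add(-2718256977, Rational(-1, 2322550)), -1) = Pow(Rational(-6313287741931351, 2322550), -1) = Rational(-2322550, 6313287741931351)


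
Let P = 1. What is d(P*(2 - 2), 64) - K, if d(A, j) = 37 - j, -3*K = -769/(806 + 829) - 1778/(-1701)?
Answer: -10651094/397305 ≈ -26.808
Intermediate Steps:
K = -76141/397305 (K = -(-769/(806 + 829) - 1778/(-1701))/3 = -(-769/1635 - 1778*(-1/1701))/3 = -(-769*1/1635 + 254/243)/3 = -(-769/1635 + 254/243)/3 = -⅓*76141/132435 = -76141/397305 ≈ -0.19164)
d(P*(2 - 2), 64) - K = (37 - 1*64) - 1*(-76141/397305) = (37 - 64) + 76141/397305 = -27 + 76141/397305 = -10651094/397305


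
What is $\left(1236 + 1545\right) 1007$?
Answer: $2800467$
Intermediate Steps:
$\left(1236 + 1545\right) 1007 = 2781 \cdot 1007 = 2800467$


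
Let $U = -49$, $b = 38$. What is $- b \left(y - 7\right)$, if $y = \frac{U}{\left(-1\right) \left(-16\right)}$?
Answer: $\frac{3059}{8} \approx 382.38$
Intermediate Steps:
$y = - \frac{49}{16}$ ($y = - \frac{49}{\left(-1\right) \left(-16\right)} = - \frac{49}{16} \approx -3.0625$)
$- b \left(y - 7\right) = \left(-1\right) 38 \left(- \frac{49}{16} - 7\right) = \left(-38\right) \left(- \frac{161}{16}\right) = \frac{3059}{8}$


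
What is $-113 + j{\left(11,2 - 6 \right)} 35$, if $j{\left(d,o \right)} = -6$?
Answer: $-323$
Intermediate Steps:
$-113 + j{\left(11,2 - 6 \right)} 35 = -113 - 210 = -323$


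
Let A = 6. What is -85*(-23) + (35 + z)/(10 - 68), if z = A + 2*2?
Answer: 113345/58 ≈ 1954.2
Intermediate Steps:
z = 10 (z = 6 + 2*2 = 6 + 4 = 10)
-85*(-23) + (35 + z)/(10 - 68) = -85*(-23) + (35 + 10)/(10 - 68) = 1955 + 45/(-58) = 1955 + 45*(-1/58) = 1955 - 45/58 = 113345/58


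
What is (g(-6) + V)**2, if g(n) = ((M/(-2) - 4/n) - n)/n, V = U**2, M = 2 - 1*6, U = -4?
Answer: 17161/81 ≈ 211.86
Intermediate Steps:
M = -4 (M = 2 - 6 = -4)
V = 16 (V = (-4)**2 = 16)
g(n) = (2 - n - 4/n)/n (g(n) = ((-4/(-2) - 4/n) - n)/n = ((-4*(-1/2) - 4/n) - n)/n = ((2 - 4/n) - n)/n = (2 - n - 4/n)/n)
(g(-6) + V)**2 = ((-1 - 4/(-6)**2 + 2/(-6)) + 16)**2 = ((-1 - 4*1/36 + 2*(-1/6)) + 16)**2 = ((-1 - 1/9 - 1/3) + 16)**2 = (-13/9 + 16)**2 = (131/9)**2 = 17161/81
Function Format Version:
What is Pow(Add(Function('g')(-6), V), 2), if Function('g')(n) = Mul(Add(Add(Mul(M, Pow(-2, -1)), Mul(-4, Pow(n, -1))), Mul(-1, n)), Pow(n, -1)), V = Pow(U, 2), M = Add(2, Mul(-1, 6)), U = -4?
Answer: Rational(17161, 81) ≈ 211.86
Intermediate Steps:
M = -4 (M = Add(2, -6) = -4)
V = 16 (V = Pow(-4, 2) = 16)
Function('g')(n) = Mul(Pow(n, -1), Add(2, Mul(-1, n), Mul(-4, Pow(n, -1)))) (Function('g')(n) = Mul(Add(Add(Mul(-4, Pow(-2, -1)), Mul(-4, Pow(n, -1))), Mul(-1, n)), Pow(n, -1)) = Mul(Add(Add(Mul(-4, Rational(-1, 2)), Mul(-4, Pow(n, -1))), Mul(-1, n)), Pow(n, -1)) = Mul(Add(Add(2, Mul(-4, Pow(n, -1))), Mul(-1, n)), Pow(n, -1)) = Mul(Add(2, Mul(-1, n), Mul(-4, Pow(n, -1))), Pow(n, -1)) = Mul(Pow(n, -1), Add(2, Mul(-1, n), Mul(-4, Pow(n, -1)))))
Pow(Add(Function('g')(-6), V), 2) = Pow(Add(Add(-1, Mul(-4, Pow(-6, -2)), Mul(2, Pow(-6, -1))), 16), 2) = Pow(Add(Add(-1, Mul(-4, Rational(1, 36)), Mul(2, Rational(-1, 6))), 16), 2) = Pow(Add(Add(-1, Rational(-1, 9), Rational(-1, 3)), 16), 2) = Pow(Add(Rational(-13, 9), 16), 2) = Pow(Rational(131, 9), 2) = Rational(17161, 81)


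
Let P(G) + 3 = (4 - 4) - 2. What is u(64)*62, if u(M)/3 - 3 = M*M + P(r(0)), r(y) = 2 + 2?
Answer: 761484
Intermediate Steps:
r(y) = 4
P(G) = -5 (P(G) = -3 + ((4 - 4) - 2) = -3 + (0 - 2) = -3 - 2 = -5)
u(M) = -6 + 3*M**2 (u(M) = 9 + 3*(M*M - 5) = 9 + 3*(M**2 - 5) = 9 + 3*(-5 + M**2) = 9 + (-15 + 3*M**2) = -6 + 3*M**2)
u(64)*62 = (-6 + 3*64**2)*62 = (-6 + 3*4096)*62 = (-6 + 12288)*62 = 12282*62 = 761484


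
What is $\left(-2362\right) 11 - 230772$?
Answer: $-256754$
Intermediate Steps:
$\left(-2362\right) 11 - 230772 = -25982 - 230772 = -256754$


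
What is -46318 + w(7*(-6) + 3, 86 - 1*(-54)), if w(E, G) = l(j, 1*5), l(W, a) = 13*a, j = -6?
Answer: -46253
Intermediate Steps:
w(E, G) = 65 (w(E, G) = 13*(1*5) = 13*5 = 65)
-46318 + w(7*(-6) + 3, 86 - 1*(-54)) = -46318 + 65 = -46253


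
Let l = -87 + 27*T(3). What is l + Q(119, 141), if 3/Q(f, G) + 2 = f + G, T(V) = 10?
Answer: 15739/86 ≈ 183.01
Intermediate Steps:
Q(f, G) = 3/(-2 + G + f) (Q(f, G) = 3/(-2 + (f + G)) = 3/(-2 + (G + f)) = 3/(-2 + G + f))
l = 183 (l = -87 + 27*10 = -87 + 270 = 183)
l + Q(119, 141) = 183 + 3/(-2 + 141 + 119) = 183 + 3/258 = 183 + 3*(1/258) = 183 + 1/86 = 15739/86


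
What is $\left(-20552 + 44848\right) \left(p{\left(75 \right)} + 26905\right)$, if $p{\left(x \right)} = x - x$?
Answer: $653683880$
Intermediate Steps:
$p{\left(x \right)} = 0$
$\left(-20552 + 44848\right) \left(p{\left(75 \right)} + 26905\right) = \left(-20552 + 44848\right) \left(0 + 26905\right) = 24296 \cdot 26905 = 653683880$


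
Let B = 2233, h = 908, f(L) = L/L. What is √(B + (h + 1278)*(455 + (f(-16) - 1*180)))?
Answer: √605569 ≈ 778.18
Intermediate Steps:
f(L) = 1
√(B + (h + 1278)*(455 + (f(-16) - 1*180))) = √(2233 + (908 + 1278)*(455 + (1 - 1*180))) = √(2233 + 2186*(455 + (1 - 180))) = √(2233 + 2186*(455 - 179)) = √(2233 + 2186*276) = √(2233 + 603336) = √605569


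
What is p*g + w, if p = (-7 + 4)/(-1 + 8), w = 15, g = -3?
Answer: 114/7 ≈ 16.286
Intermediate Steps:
p = -3/7 ≈ -0.42857
p*g + w = -3/7*(-3) + 15 = 9/7 + 15 = 114/7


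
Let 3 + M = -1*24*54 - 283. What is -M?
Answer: 1582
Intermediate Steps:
M = -1582 (M = -3 + (-1*24*54 - 283) = -3 + (-24*54 - 283) = -3 + (-1296 - 283) = -3 - 1579 = -1582)
-M = -1*(-1582) = 1582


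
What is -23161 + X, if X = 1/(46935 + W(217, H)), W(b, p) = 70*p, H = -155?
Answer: -835764684/36085 ≈ -23161.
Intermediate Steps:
X = 1/36085 (X = 1/(46935 + 70*(-155)) = 1/(46935 - 10850) = 1/36085 ≈ 2.7712e-5)
-23161 + X = -23161 + 1/36085 = -835764684/36085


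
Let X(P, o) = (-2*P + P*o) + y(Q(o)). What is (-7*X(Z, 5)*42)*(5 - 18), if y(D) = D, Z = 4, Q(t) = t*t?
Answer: 141414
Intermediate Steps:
Q(t) = t**2
X(P, o) = o**2 - 2*P + P*o (X(P, o) = (-2*P + P*o) + o**2 = o**2 - 2*P + P*o)
(-7*X(Z, 5)*42)*(5 - 18) = (-7*(5**2 - 2*4 + 4*5)*42)*(5 - 18) = (-7*(25 - 8 + 20)*42)*(-13) = (-7*37*42)*(-13) = -259*42*(-13) = -10878*(-13) = 141414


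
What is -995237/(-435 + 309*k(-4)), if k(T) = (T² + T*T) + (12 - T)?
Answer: -995237/14397 ≈ -69.128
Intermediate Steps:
k(T) = 12 - T + 2*T² (k(T) = (T² + T²) + (12 - T) = 2*T² + (12 - T) = 12 - T + 2*T²)
-995237/(-435 + 309*k(-4)) = -995237/(-435 + 309*(12 - 1*(-4) + 2*(-4)²)) = -995237/(-435 + 309*(12 + 4 + 2*16)) = -995237/(-435 + 309*(12 + 4 + 32)) = -995237/(-435 + 309*48) = -995237/(-435 + 14832) = -995237/14397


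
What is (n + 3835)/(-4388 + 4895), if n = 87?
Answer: 3922/507 ≈ 7.7357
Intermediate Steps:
(n + 3835)/(-4388 + 4895) = (87 + 3835)/(-4388 + 4895) = 3922/507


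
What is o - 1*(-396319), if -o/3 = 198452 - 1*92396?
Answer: 78151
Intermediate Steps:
o = -318168 (o = -3*(198452 - 1*92396) = -3*(198452 - 92396) = -3*106056 = -318168)
o - 1*(-396319) = -318168 - 1*(-396319) = -318168 + 396319 = 78151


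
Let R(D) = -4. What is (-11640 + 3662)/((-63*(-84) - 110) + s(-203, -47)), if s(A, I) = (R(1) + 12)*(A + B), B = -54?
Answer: -3989/1563 ≈ -2.5521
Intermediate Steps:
s(A, I) = -432 + 8*A (s(A, I) = (-4 + 12)*(A - 54) = 8*(-54 + A) = -432 + 8*A)
(-11640 + 3662)/((-63*(-84) - 110) + s(-203, -47)) = (-11640 + 3662)/((-63*(-84) - 110) + (-432 + 8*(-203))) = -7978/((5292 - 110) + (-432 - 1624)) = -7978/(5182 - 2056) = -7978/3126 = -7978*1/3126 = -3989/1563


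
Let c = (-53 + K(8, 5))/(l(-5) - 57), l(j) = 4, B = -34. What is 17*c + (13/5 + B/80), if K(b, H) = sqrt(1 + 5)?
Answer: 767/40 - 17*sqrt(6)/53 ≈ 18.389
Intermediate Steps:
K(b, H) = sqrt(6)
c = 1 - sqrt(6)/53 (c = (-53 + sqrt(6))/(4 - 57) = (-53 + sqrt(6))/(-53) = (-53 + sqrt(6))*(-1/53) = 1 - sqrt(6)/53 ≈ 0.95378)
17*c + (13/5 + B/80) = 17*(1 - sqrt(6)/53) + (13/5 - 34/80) = (17 - 17*sqrt(6)/53) + (13*(1/5) - 34*1/80) = (17 - 17*sqrt(6)/53) + (13/5 - 17/40) = (17 - 17*sqrt(6)/53) + 87/40 = 767/40 - 17*sqrt(6)/53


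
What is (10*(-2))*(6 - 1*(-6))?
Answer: -240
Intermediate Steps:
(10*(-2))*(6 - 1*(-6)) = -20*(6 + 6) = -20*12 = -240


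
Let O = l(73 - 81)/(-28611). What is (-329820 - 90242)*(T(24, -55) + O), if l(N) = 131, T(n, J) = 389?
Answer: -4675100191976/28611 ≈ -1.6340e+8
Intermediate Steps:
O = -131/28611 (O = 131/(-28611) = 131*(-1/28611) = -131/28611 ≈ -0.0045787)
(-329820 - 90242)*(T(24, -55) + O) = (-329820 - 90242)*(389 - 131/28611) = -420062*11129548/28611 = -4675100191976/28611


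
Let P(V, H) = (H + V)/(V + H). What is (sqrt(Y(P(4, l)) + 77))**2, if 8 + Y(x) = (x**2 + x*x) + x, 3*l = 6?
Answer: 72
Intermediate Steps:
l = 2 (l = (1/3)*6 = 2)
P(V, H) = 1 (P(V, H) = (H + V)/(H + V) = 1)
Y(x) = -8 + x + 2*x**2 (Y(x) = -8 + ((x**2 + x*x) + x) = -8 + ((x**2 + x**2) + x) = -8 + (2*x**2 + x) = -8 + (x + 2*x**2) = -8 + x + 2*x**2)
(sqrt(Y(P(4, l)) + 77))**2 = (sqrt((-8 + 1 + 2*1**2) + 77))**2 = (sqrt((-8 + 1 + 2*1) + 77))**2 = (sqrt((-8 + 1 + 2) + 77))**2 = (sqrt(-5 + 77))**2 = (sqrt(72))**2 = (6*sqrt(2))**2 = 72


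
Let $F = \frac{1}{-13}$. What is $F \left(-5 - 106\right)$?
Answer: $\frac{111}{13} \approx 8.5385$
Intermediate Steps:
$F = - \frac{1}{13} \approx -0.076923$
$F \left(-5 - 106\right) = - \frac{-5 - 106}{13} = \left(- \frac{1}{13}\right) \left(-111\right) = \frac{111}{13}$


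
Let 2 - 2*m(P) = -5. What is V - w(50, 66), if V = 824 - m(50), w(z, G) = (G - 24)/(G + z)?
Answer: 23784/29 ≈ 820.14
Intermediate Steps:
w(z, G) = (-24 + G)/(G + z)
m(P) = 7/2 (m(P) = 1 - ½*(-5) = 1 + 5/2 = 7/2)
V = 1641/2 (V = 824 - 1*7/2 = 824 - 7/2 = 1641/2 ≈ 820.50)
V - w(50, 66) = 1641/2 - (-24 + 66)/(66 + 50) = 1641/2 - 42/116 = 1641/2 - 1*21/58 = 1641/2 - 21/58 = 23784/29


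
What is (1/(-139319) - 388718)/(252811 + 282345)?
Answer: -54155803043/74557398764 ≈ -0.72636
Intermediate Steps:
(1/(-139319) - 388718)/(252811 + 282345) = (-1/139319 - 388718)/535156 = -54155803043/139319*1/535156 = -54155803043/74557398764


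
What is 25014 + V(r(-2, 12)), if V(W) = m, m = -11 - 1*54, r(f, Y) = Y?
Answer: 24949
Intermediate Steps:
m = -65 (m = -11 - 54 = -65)
V(W) = -65
25014 + V(r(-2, 12)) = 25014 - 65 = 24949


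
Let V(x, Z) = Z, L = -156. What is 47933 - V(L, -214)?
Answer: 48147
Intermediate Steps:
47933 - V(L, -214) = 47933 - 1*(-214) = 47933 + 214 = 48147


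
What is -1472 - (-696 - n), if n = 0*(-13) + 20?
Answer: -756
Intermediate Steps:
n = 20 (n = 0 + 20 = 20)
-1472 - (-696 - n) = -1472 - (-696 - 1*20) = -1472 - (-696 - 20) = -1472 - 1*(-716) = -1472 + 716 = -756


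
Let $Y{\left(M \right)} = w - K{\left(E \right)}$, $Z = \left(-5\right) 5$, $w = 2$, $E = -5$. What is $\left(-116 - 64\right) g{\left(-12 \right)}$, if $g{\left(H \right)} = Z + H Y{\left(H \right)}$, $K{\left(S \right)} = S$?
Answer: $19620$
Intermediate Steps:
$Z = -25$
$Y{\left(M \right)} = 7$ ($Y{\left(M \right)} = 2 - -5 = 2 + 5 = 7$)
$g{\left(H \right)} = -25 + 7 H$ ($g{\left(H \right)} = -25 + H 7 = -25 + 7 H$)
$\left(-116 - 64\right) g{\left(-12 \right)} = \left(-116 - 64\right) \left(-25 + 7 \left(-12\right)\right) = - 180 \left(-25 - 84\right) = \left(-180\right) \left(-109\right) = 19620$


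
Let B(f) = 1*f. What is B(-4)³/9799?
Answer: -64/9799 ≈ -0.0065313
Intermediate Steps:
B(f) = f
B(-4)³/9799 = (-4)³/9799 = -64*1/9799 = -64/9799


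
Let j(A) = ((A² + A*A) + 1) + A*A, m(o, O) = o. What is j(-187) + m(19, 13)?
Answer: 104927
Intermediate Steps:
j(A) = 1 + 3*A² (j(A) = ((A² + A²) + 1) + A² = (2*A² + 1) + A² = (1 + 2*A²) + A² = 1 + 3*A²)
j(-187) + m(19, 13) = (1 + 3*(-187)²) + 19 = (1 + 3*34969) + 19 = (1 + 104907) + 19 = 104908 + 19 = 104927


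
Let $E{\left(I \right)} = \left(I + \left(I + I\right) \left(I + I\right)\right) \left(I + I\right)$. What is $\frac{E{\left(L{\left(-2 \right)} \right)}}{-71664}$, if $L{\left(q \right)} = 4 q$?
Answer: $\frac{248}{4479} \approx 0.055369$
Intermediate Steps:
$E{\left(I \right)} = 2 I \left(I + 4 I^{2}\right)$ ($E{\left(I \right)} = \left(I + 2 I 2 I\right) 2 I = \left(I + 4 I^{2}\right) 2 I = 2 I \left(I + 4 I^{2}\right)$)
$\frac{E{\left(L{\left(-2 \right)} \right)}}{-71664} = \frac{\left(4 \left(-2\right)\right)^{2} \left(2 + 8 \cdot 4 \left(-2\right)\right)}{-71664} = \left(-8\right)^{2} \left(2 + 8 \left(-8\right)\right) \left(- \frac{1}{71664}\right) = 64 \left(2 - 64\right) \left(- \frac{1}{71664}\right) = 64 \left(-62\right) \left(- \frac{1}{71664}\right) = \left(-3968\right) \left(- \frac{1}{71664}\right) = \frac{248}{4479}$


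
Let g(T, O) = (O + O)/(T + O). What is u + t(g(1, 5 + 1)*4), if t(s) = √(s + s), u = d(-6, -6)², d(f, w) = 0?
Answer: 4*√42/7 ≈ 3.7033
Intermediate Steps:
g(T, O) = 2*O/(O + T) (g(T, O) = (2*O)/(O + T) = 2*O/(O + T))
u = 0 (u = 0² = 0)
t(s) = √2*√s (t(s) = √(2*s) = √2*√s)
u + t(g(1, 5 + 1)*4) = 0 + √2*√((2*(5 + 1)/((5 + 1) + 1))*4) = 0 + √2*√((2*6/(6 + 1))*4) = 0 + √2*√((2*6/7)*4) = 0 + √2*√((2*6*(⅐))*4) = 0 + √2*√((12/7)*4) = 0 + √2*√(48/7) = 0 + √2*(4*√21/7) = 0 + 4*√42/7 = 4*√42/7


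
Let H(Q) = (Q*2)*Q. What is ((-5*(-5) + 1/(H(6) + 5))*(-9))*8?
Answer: -138672/77 ≈ -1800.9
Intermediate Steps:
H(Q) = 2*Q² (H(Q) = (2*Q)*Q = 2*Q²)
((-5*(-5) + 1/(H(6) + 5))*(-9))*8 = ((-5*(-5) + 1/(2*6² + 5))*(-9))*8 = ((25 + 1/(2*36 + 5))*(-9))*8 = ((25 + 1/(72 + 5))*(-9))*8 = ((25 + 1/77)*(-9))*8 = ((1926/77)*(-9))*8 = -17334/77*8 = -138672/77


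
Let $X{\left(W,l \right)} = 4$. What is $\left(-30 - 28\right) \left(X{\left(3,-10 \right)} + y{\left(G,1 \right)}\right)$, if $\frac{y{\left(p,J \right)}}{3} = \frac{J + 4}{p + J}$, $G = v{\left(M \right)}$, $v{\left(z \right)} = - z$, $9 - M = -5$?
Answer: $- \frac{2146}{13} \approx -165.08$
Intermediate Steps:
$M = 14$ ($M = 9 - -5 = 9 + 5 = 14$)
$G = -14$ ($G = \left(-1\right) 14 = -14$)
$y{\left(p,J \right)} = \frac{3 \left(4 + J\right)}{J + p}$ ($y{\left(p,J \right)} = 3 \frac{J + 4}{p + J} = 3 \frac{4 + J}{J + p} = \frac{3 \left(4 + J\right)}{J + p}$)
$\left(-30 - 28\right) \left(X{\left(3,-10 \right)} + y{\left(G,1 \right)}\right) = \left(-30 - 28\right) \left(4 + \frac{3 \left(4 + 1\right)}{1 - 14}\right) = - 58 \left(4 + 3 \frac{1}{-13} \cdot 5\right) = - 58 \left(4 + 3 \left(- \frac{1}{13}\right) 5\right) = - 58 \left(4 - \frac{15}{13}\right) = \left(-58\right) \frac{37}{13} = - \frac{2146}{13}$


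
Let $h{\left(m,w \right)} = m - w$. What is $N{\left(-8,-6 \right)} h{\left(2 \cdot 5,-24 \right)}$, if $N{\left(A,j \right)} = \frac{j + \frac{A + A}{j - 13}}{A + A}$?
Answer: $\frac{833}{76} \approx 10.961$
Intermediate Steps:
$N{\left(A,j \right)} = \frac{j + \frac{2 A}{-13 + j}}{2 A}$
$N{\left(-8,-6 \right)} h{\left(2 \cdot 5,-24 \right)} = \frac{\left(-6\right)^{2} - -78 + 2 \left(-8\right)}{2 \left(-8\right) \left(-13 - 6\right)} \left(2 \cdot 5 - -24\right) = \frac{1}{2} \left(- \frac{1}{8}\right) \frac{1}{-19} \left(36 + 78 - 16\right) \left(10 + 24\right) = \frac{1}{2} \left(- \frac{1}{8}\right) \left(- \frac{1}{19}\right) 98 \cdot 34 = \frac{49}{152} \cdot 34 = \frac{833}{76}$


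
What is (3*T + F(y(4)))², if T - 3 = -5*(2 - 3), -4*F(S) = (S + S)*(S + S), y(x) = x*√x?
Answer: 1600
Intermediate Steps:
y(x) = x^(3/2)
F(S) = -S² (F(S) = -(S + S)*(S + S)/4 = -2*S*2*S/4 = -S²)
T = 8 (T = 3 - 5*(2 - 3) = 3 - 5*(-1) = 3 + 5 = 8)
(3*T + F(y(4)))² = (3*8 - (4^(3/2))²)² = (24 - 1*8²)² = (24 - 1*64)² = (24 - 64)² = (-40)² = 1600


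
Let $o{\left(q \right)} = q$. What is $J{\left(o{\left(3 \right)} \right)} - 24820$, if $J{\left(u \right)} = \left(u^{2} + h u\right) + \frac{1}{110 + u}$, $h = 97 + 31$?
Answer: $- \frac{2760250}{113} \approx -24427.0$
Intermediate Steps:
$h = 128$
$J{\left(u \right)} = u^{2} + \frac{1}{110 + u} + 128 u$ ($J{\left(u \right)} = \left(u^{2} + 128 u\right) + \frac{1}{110 + u} = u^{2} + \frac{1}{110 + u} + 128 u$)
$J{\left(o{\left(3 \right)} \right)} - 24820 = \frac{1 + 3^{3} + 238 \cdot 3^{2} + 14080 \cdot 3}{110 + 3} - 24820 = \frac{1 + 27 + 238 \cdot 9 + 42240}{113} - 24820 = \frac{1 + 27 + 2142 + 42240}{113} - 24820 = \frac{1}{113} \cdot 44410 - 24820 = \frac{44410}{113} - 24820 = - \frac{2760250}{113}$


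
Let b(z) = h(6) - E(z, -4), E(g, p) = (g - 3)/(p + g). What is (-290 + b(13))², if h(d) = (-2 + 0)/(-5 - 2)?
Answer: 335695684/3969 ≈ 84579.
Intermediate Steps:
E(g, p) = (-3 + g)/(g + p)
h(d) = 2/7 (h(d) = -2/(-7) = -2*(-⅐) = 2/7)
b(z) = 2/7 - (-3 + z)/(-4 + z) (b(z) = 2/7 - (-3 + z)/(z - 4) = 2/7 - (-3 + z)/(-4 + z))
(-290 + b(13))² = (-290 + (13 - 5*13)/(7*(-4 + 13)))² = (-290 + (⅐)*(13 - 65)/9)² = (-290 + (⅐)*(⅑)*(-52))² = (-290 - 52/63)² = (-18322/63)² = 335695684/3969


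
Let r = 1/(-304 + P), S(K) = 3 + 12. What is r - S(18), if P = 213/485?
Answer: -2208890/147227 ≈ -15.003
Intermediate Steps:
S(K) = 15
P = 213/485 (P = 213*(1/485) = 213/485 ≈ 0.43918)
r = -485/147227 (r = 1/(-304 + 213/485) = 1/(-147227/485) = -485/147227 ≈ -0.0032942)
r - S(18) = -485/147227 - 1*15 = -485/147227 - 15 = -2208890/147227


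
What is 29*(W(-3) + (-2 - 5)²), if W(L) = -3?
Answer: 1334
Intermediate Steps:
29*(W(-3) + (-2 - 5)²) = 29*(-3 + (-2 - 5)²) = 29*(-3 + (-7)²) = 29*(-3 + 49) = 29*46 = 1334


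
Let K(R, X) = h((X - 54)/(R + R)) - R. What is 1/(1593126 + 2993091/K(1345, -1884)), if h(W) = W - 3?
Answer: 1814029/2885951057259 ≈ 6.2857e-7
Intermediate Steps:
h(W) = -3 + W
K(R, X) = -3 - R + (-54 + X)/(2*R) (K(R, X) = (-3 + (X - 54)/(R + R)) - R = (-3 + (-54 + X)/((2*R))) - R = (-3 + (-54 + X)*(1/(2*R))) - R = (-3 + (-54 + X)/(2*R)) - R = -3 - R + (-54 + X)/(2*R))
1/(1593126 + 2993091/K(1345, -1884)) = 1/(1593126 + 2993091/(((-27 + (1/2)*(-1884) - 1*1345*(3 + 1345))/1345))) = 1/(1593126 + 2993091/(((-27 - 942 - 1*1345*1348)/1345))) = 1/(1593126 + 2993091/(((-27 - 942 - 1813060)/1345))) = 1/(1593126 + 2993091/(((1/1345)*(-1814029)))) = 1/(1593126 + 2993091/(-1814029/1345)) = 1/(1593126 + 2993091*(-1345/1814029)) = 1/(1593126 - 4025707395/1814029) = 1/(2885951057259/1814029) = 1814029/2885951057259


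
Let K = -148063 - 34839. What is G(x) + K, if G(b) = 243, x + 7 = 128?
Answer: -182659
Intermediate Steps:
x = 121 (x = -7 + 128 = 121)
K = -182902
G(x) + K = 243 - 182902 = -182659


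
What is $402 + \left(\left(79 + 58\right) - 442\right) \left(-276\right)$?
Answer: $84582$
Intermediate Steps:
$402 + \left(\left(79 + 58\right) - 442\right) \left(-276\right) = 402 + \left(137 - 442\right) \left(-276\right) = 402 - -84180 = 402 + 84180 = 84582$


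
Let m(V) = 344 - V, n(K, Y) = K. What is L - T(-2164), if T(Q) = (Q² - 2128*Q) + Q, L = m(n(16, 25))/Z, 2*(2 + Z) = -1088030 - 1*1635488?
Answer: -12644936800292/1361761 ≈ -9.2857e+6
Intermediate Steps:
Z = -1361761 (Z = -2 + (-1088030 - 1*1635488)/2 = -2 + (-1088030 - 1635488)/2 = -2 + (½)*(-2723518) = -2 - 1361759 = -1361761)
L = -328/1361761 (L = (344 - 1*16)/(-1361761) = (344 - 16)*(-1/1361761) = 328*(-1/1361761) = -328/1361761 ≈ -0.00024086)
T(Q) = Q² - 2127*Q
L - T(-2164) = -328/1361761 - (-2164)*(-2127 - 2164) = -328/1361761 - (-2164)*(-4291) = -328/1361761 - 1*9285724 = -328/1361761 - 9285724 = -12644936800292/1361761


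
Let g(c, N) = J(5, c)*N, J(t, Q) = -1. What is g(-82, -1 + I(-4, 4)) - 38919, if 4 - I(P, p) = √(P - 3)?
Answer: -38922 + I*√7 ≈ -38922.0 + 2.6458*I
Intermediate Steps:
I(P, p) = 4 - √(-3 + P) (I(P, p) = 4 - √(P - 3) = 4 - √(-3 + P))
g(c, N) = -N
g(-82, -1 + I(-4, 4)) - 38919 = -(-1 + (4 - √(-3 - 4))) - 38919 = -(-1 + (4 - √(-7))) - 38919 = -(-1 + (4 - I*√7)) - 38919 = -(3 - I*√7) - 38919 = (-3 + I*√7) - 38919 = -38922 + I*√7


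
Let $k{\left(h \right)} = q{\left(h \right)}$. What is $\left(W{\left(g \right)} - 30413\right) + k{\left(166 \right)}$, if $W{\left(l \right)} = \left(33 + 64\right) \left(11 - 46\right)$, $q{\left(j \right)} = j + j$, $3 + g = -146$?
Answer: $-33476$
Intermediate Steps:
$g = -149$ ($g = -3 - 146 = -149$)
$q{\left(j \right)} = 2 j$
$k{\left(h \right)} = 2 h$
$W{\left(l \right)} = -3395$ ($W{\left(l \right)} = 97 \left(-35\right) = -3395$)
$\left(W{\left(g \right)} - 30413\right) + k{\left(166 \right)} = \left(-3395 - 30413\right) + 2 \cdot 166 = -33808 + 332 = -33476$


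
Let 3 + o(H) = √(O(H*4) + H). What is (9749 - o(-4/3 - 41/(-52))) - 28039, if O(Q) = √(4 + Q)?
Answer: -18287 - √(-3315 + 156*√2769)/78 ≈ -18288.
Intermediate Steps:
o(H) = -3 + √(H + √(4 + 4*H)) (o(H) = -3 + √(√(4 + H*4) + H) = -3 + √(√(4 + 4*H) + H) = -3 + √(H + √(4 + 4*H)))
(9749 - o(-4/3 - 41/(-52))) - 28039 = (9749 - (-3 + √((-4/3 - 41/(-52)) + 2*√(1 + (-4/3 - 41/(-52)))))) - 28039 = (9749 - (-3 + √((-4*⅓ - 41*(-1/52)) + 2*√(1 + (-4*⅓ - 41*(-1/52)))))) - 28039 = (9749 - (-3 + √((-4/3 + 41/52) + 2*√(1 + (-4/3 + 41/52))))) - 28039 = (9749 - (-3 + √(-85/156 + 2*√(1 - 85/156)))) - 28039 = (9749 - (-3 + √(-85/156 + 2*√(71/156)))) - 28039 = (9749 - (-3 + √(-85/156 + 2*(√2769/78)))) - 28039 = (9749 - (-3 + √(-85/156 + √2769/39))) - 28039 = (9749 + (3 - √(-85/156 + √2769/39))) - 28039 = (9752 - √(-85/156 + √2769/39)) - 28039 = -18287 - √(-85/156 + √2769/39)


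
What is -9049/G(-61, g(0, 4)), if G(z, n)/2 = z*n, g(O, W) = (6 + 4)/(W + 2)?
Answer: 27147/610 ≈ 44.503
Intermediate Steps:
g(O, W) = 10/(2 + W)
G(z, n) = 2*n*z (G(z, n) = 2*(z*n) = 2*(n*z) = 2*n*z)
-9049/G(-61, g(0, 4)) = -9049/(2*(10/(2 + 4))*(-61)) = -9049/(2*(10/6)*(-61)) = -9049/(2*(10*(⅙))*(-61)) = -9049/(2*(5/3)*(-61)) = -9049/(-610/3) = -9049*(-3/610) = 27147/610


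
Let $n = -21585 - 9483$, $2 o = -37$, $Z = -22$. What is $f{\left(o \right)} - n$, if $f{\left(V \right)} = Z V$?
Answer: $31475$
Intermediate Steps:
$o = - \frac{37}{2}$ ($o = \frac{1}{2} \left(-37\right) = - \frac{37}{2} \approx -18.5$)
$n = -31068$ ($n = -21585 - 9483 = -31068$)
$f{\left(V \right)} = - 22 V$
$f{\left(o \right)} - n = \left(-22\right) \left(- \frac{37}{2}\right) - -31068 = 407 + 31068 = 31475$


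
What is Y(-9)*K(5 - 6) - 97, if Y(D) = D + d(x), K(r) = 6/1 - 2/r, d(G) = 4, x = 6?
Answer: -137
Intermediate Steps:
K(r) = 6 - 2/r (K(r) = 6*1 - 2/r = 6 - 2/r)
Y(D) = 4 + D (Y(D) = D + 4 = 4 + D)
Y(-9)*K(5 - 6) - 97 = (4 - 9)*(6 - 2/(5 - 6)) - 97 = -5*(6 - 2/(-1)) - 97 = -5*(6 - 2*(-1)) - 97 = -5*(6 + 2) - 97 = -5*8 - 97 = -40 - 97 = -137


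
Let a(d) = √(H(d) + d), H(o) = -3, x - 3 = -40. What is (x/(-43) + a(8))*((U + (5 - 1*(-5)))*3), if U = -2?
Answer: 888/43 + 24*√5 ≈ 74.317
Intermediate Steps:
x = -37 (x = 3 - 40 = -37)
a(d) = √(-3 + d)
(x/(-43) + a(8))*((U + (5 - 1*(-5)))*3) = (-37/(-43) + √(-3 + 8))*((-2 + (5 - 1*(-5)))*3) = (-37*(-1/43) + √5)*((-2 + (5 + 5))*3) = (37/43 + √5)*((-2 + 10)*3) = (37/43 + √5)*(8*3) = (37/43 + √5)*24 = 888/43 + 24*√5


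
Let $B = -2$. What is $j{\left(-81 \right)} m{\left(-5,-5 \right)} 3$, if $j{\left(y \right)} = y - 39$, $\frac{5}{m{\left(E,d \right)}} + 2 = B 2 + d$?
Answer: $\frac{1800}{11} \approx 163.64$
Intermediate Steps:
$m{\left(E,d \right)} = \frac{5}{-6 + d}$ ($m{\left(E,d \right)} = \frac{5}{-2 + \left(\left(-2\right) 2 + d\right)} = \frac{5}{-2 + \left(-4 + d\right)} = \frac{5}{-6 + d}$)
$j{\left(y \right)} = -39 + y$ ($j{\left(y \right)} = y - 39 = -39 + y$)
$j{\left(-81 \right)} m{\left(-5,-5 \right)} 3 = \left(-39 - 81\right) \frac{5}{-6 - 5} \cdot 3 = - 120 \frac{5}{-11} \cdot 3 = - 120 \cdot 5 \left(- \frac{1}{11}\right) 3 = - 120 \left(\left(- \frac{5}{11}\right) 3\right) = \left(-120\right) \left(- \frac{15}{11}\right) = \frac{1800}{11}$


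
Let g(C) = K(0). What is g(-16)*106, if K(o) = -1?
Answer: -106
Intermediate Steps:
g(C) = -1
g(-16)*106 = -1*106 = -106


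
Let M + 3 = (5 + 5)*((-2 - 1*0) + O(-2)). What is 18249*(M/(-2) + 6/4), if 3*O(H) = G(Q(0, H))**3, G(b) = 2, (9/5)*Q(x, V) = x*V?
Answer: -6083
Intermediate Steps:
Q(x, V) = 5*V*x/9 (Q(x, V) = 5*(x*V)/9 = 5*(V*x)/9 = 5*V*x/9)
O(H) = 8/3 (O(H) = (1/3)*2**3 = (1/3)*8 = 8/3)
M = 11/3 (M = -3 + (5 + 5)*((-2 - 1*0) + 8/3) = -3 + 10*((-2 + 0) + 8/3) = -3 + 10*(-2 + 8/3) = -3 + 10*(2/3) = -3 + 20/3 = 11/3 ≈ 3.6667)
18249*(M/(-2) + 6/4) = 18249*((11/3)/(-2) + 6/4) = 18249*((11/3)*(-1/2) + 6*(1/4)) = 18249*(-11/6 + 3/2) = 18249*(-1/3) = -6083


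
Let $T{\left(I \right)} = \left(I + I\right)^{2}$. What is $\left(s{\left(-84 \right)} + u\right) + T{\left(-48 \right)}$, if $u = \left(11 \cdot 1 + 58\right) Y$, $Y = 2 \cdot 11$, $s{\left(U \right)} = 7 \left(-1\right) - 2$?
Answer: $10725$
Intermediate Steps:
$s{\left(U \right)} = -9$ ($s{\left(U \right)} = -7 - 2 = -9$)
$Y = 22$
$T{\left(I \right)} = 4 I^{2}$ ($T{\left(I \right)} = \left(2 I\right)^{2} = 4 I^{2}$)
$u = 1518$ ($u = \left(11 \cdot 1 + 58\right) 22 = \left(11 + 58\right) 22 = 69 \cdot 22 = 1518$)
$\left(s{\left(-84 \right)} + u\right) + T{\left(-48 \right)} = \left(-9 + 1518\right) + 4 \left(-48\right)^{2} = 1509 + 4 \cdot 2304 = 1509 + 9216 = 10725$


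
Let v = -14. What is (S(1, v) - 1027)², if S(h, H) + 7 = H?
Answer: 1098304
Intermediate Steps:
S(h, H) = -7 + H
(S(1, v) - 1027)² = ((-7 - 14) - 1027)² = (-21 - 1027)² = (-1048)² = 1098304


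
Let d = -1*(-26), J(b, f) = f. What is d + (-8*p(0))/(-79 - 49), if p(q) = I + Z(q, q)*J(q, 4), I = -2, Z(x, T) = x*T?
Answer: 207/8 ≈ 25.875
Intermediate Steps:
Z(x, T) = T*x
p(q) = -2 + 4*q**2 (p(q) = -2 + (q*q)*4 = -2 + q**2*4 = -2 + 4*q**2)
d = 26
d + (-8*p(0))/(-79 - 49) = 26 + (-8*(-2 + 4*0**2))/(-79 - 49) = 26 - 8*(-2 + 4*0)/(-128) = 26 - 8*(-2 + 0)*(-1/128) = 26 - 8*(-2)*(-1/128) = 26 + 16*(-1/128) = 26 - 1/8 = 207/8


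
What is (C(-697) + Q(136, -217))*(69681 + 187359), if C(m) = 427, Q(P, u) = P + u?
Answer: 88935840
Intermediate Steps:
(C(-697) + Q(136, -217))*(69681 + 187359) = (427 + (136 - 217))*(69681 + 187359) = (427 - 81)*257040 = 346*257040 = 88935840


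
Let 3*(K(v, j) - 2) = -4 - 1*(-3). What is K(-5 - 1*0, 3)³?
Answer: 125/27 ≈ 4.6296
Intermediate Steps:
K(v, j) = 5/3 (K(v, j) = 2 + (-4 - 1*(-3))/3 = 2 + (-4 + 3)/3 = 2 + (⅓)*(-1) = 2 - ⅓ = 5/3)
K(-5 - 1*0, 3)³ = (5/3)³ = 125/27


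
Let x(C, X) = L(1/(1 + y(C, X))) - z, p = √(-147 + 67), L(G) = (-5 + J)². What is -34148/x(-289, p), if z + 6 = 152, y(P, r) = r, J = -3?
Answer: 17074/41 ≈ 416.44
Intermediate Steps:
z = 146 (z = -6 + 152 = 146)
L(G) = 64 (L(G) = (-5 - 3)² = (-8)² = 64)
p = 4*I*√5 (p = √(-80) = 4*I*√5 ≈ 8.9443*I)
x(C, X) = -82 (x(C, X) = 64 - 1*146 = 64 - 146 = -82)
-34148/x(-289, p) = -34148/(-82) = -34148*(-1/82) = 17074/41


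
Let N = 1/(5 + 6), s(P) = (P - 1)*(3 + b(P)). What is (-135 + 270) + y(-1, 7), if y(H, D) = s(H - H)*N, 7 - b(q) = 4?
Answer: 1479/11 ≈ 134.45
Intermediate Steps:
b(q) = 3 (b(q) = 7 - 1*4 = 7 - 4 = 3)
s(P) = -6 + 6*P (s(P) = (P - 1)*(3 + 3) = (-1 + P)*6 = -6 + 6*P)
N = 1/11 ≈ 0.090909
y(H, D) = -6/11 (y(H, D) = (-6 + 6*(H - H))*(1/11) = (-6 + 6*0)*(1/11) = (-6 + 0)*(1/11) = -6*1/11 = -6/11)
(-135 + 270) + y(-1, 7) = (-135 + 270) - 6/11 = 135 - 6/11 = 1479/11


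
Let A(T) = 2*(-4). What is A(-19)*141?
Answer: -1128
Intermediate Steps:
A(T) = -8
A(-19)*141 = -8*141 = -1128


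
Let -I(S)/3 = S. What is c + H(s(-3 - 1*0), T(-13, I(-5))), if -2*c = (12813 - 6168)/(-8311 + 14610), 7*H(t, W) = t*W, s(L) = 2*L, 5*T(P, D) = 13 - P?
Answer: -2197863/440930 ≈ -4.9846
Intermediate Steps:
I(S) = -3*S
T(P, D) = 13/5 - P/5 (T(P, D) = (13 - P)/5 = 13/5 - P/5)
H(t, W) = W*t/7 (H(t, W) = (t*W)/7 = (W*t)/7 = W*t/7)
c = -6645/12598 (c = -(12813 - 6168)/(2*(-8311 + 14610)) = -6645/(2*6299) = -½*6645/6299 = -6645/12598 ≈ -0.52746)
c + H(s(-3 - 1*0), T(-13, I(-5))) = -6645/12598 + (13/5 - ⅕*(-13))*(2*(-3 - 1*0))/7 = -6645/12598 + (13/5 + 13/5)*(2*(-3 + 0))/7 = -6645/12598 + (⅐)*(26/5)*(2*(-3)) = -6645/12598 + (⅐)*(26/5)*(-6) = -6645/12598 - 156/35 = -2197863/440930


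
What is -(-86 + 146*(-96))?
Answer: 14102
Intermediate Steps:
-(-86 + 146*(-96)) = -(-86 - 14016) = -1*(-14102) = 14102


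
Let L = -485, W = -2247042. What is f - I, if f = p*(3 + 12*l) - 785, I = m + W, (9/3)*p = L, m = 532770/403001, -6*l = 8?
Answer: 2718270774766/1209003 ≈ 2.2484e+6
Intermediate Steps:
l = -4/3 (l = -⅙*8 = -4/3 ≈ -1.3333)
m = 532770/403001 (m = 532770*(1/403001) = 532770/403001 ≈ 1.3220)
p = -485/3 (p = (⅓)*(-485) = -485/3 ≈ -161.67)
I = -905559640272/403001 (I = 532770/403001 - 2247042 = -905559640272/403001 ≈ -2.2470e+6)
f = 3950/3 (f = -485*(3 + 12*(-4/3))/3 - 785 = -485*(3 - 16)/3 - 785 = -485/3*(-13) - 785 = 6305/3 - 785 = 3950/3 ≈ 1316.7)
f - I = 3950/3 - 1*(-905559640272/403001) = 3950/3 + 905559640272/403001 = 2718270774766/1209003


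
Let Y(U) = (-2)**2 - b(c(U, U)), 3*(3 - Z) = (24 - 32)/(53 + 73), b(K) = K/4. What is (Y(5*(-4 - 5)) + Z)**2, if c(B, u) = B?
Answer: 190798969/571536 ≈ 333.84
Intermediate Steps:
b(K) = K/4 (b(K) = K*(1/4) = K/4)
Z = 571/189 (Z = 3 - (24 - 32)/(3*(53 + 73)) = 3 - (-8)/(3*126) = 3 - 1/3*(-4/63) = 3 + 4/189 = 571/189 ≈ 3.0212)
Y(U) = 4 - U/4 (Y(U) = (-2)**2 - U/4 = 4 - U/4)
(Y(5*(-4 - 5)) + Z)**2 = ((4 - 5*(-4 - 5)/4) + 571/189)**2 = ((4 - 5*(-9)/4) + 571/189)**2 = ((4 - 1/4*(-45)) + 571/189)**2 = ((4 + 45/4) + 571/189)**2 = (61/4 + 571/189)**2 = (13813/756)**2 = 190798969/571536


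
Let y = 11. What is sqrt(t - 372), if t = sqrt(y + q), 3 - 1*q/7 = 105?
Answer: sqrt(-372 + I*sqrt(703)) ≈ 0.68691 + 19.3*I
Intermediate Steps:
q = -714 (q = 21 - 7*105 = 21 - 735 = -714)
t = I*sqrt(703) (t = sqrt(11 - 714) = sqrt(-703) = I*sqrt(703) ≈ 26.514*I)
sqrt(t - 372) = sqrt(I*sqrt(703) - 372) = sqrt(-372 + I*sqrt(703))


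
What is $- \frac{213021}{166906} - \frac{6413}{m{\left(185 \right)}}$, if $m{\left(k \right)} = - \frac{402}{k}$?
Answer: $\frac{49483119622}{16774053} \approx 2950.0$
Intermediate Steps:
$- \frac{213021}{166906} - \frac{6413}{m{\left(185 \right)}} = - \frac{213021}{166906} - \frac{6413}{\left(-402\right) \frac{1}{185}} = \left(-213021\right) \frac{1}{166906} - \frac{6413}{\left(-402\right) \frac{1}{185}} = - \frac{213021}{166906} - \frac{6413}{- \frac{402}{185}} = - \frac{213021}{166906} - - \frac{1186405}{402} = - \frac{213021}{166906} + \frac{1186405}{402} = \frac{49483119622}{16774053}$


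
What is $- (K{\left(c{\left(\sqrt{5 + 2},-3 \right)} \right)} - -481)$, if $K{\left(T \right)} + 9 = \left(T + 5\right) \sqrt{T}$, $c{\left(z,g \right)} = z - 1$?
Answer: $-472 - \left(-1 + \sqrt{7}\right)^{\frac{3}{2}} - 5 \sqrt{-1 + \sqrt{7}} \approx -480.53$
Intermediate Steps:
$c{\left(z,g \right)} = -1 + z$
$K{\left(T \right)} = -9 + \sqrt{T} \left(5 + T\right)$ ($K{\left(T \right)} = -9 + \left(T + 5\right) \sqrt{T} = -9 + \left(5 + T\right) \sqrt{T} = -9 + \sqrt{T} \left(5 + T\right)$)
$- (K{\left(c{\left(\sqrt{5 + 2},-3 \right)} \right)} - -481) = - (\left(-9 + \left(-1 + \sqrt{5 + 2}\right)^{\frac{3}{2}} + 5 \sqrt{-1 + \sqrt{5 + 2}}\right) - -481) = - (\left(-9 + \left(-1 + \sqrt{7}\right)^{\frac{3}{2}} + 5 \sqrt{-1 + \sqrt{7}}\right) + 481) = - (472 + \left(-1 + \sqrt{7}\right)^{\frac{3}{2}} + 5 \sqrt{-1 + \sqrt{7}}) = -472 - \left(-1 + \sqrt{7}\right)^{\frac{3}{2}} - 5 \sqrt{-1 + \sqrt{7}}$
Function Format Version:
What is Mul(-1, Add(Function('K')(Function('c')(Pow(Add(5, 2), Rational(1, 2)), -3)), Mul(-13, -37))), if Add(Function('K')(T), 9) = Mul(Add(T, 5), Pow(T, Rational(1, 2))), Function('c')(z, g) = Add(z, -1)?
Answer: Add(-472, Mul(-1, Pow(Add(-1, Pow(7, Rational(1, 2))), Rational(3, 2))), Mul(-5, Pow(Add(-1, Pow(7, Rational(1, 2))), Rational(1, 2)))) ≈ -480.53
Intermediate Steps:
Function('c')(z, g) = Add(-1, z)
Function('K')(T) = Add(-9, Mul(Pow(T, Rational(1, 2)), Add(5, T))) (Function('K')(T) = Add(-9, Mul(Add(T, 5), Pow(T, Rational(1, 2)))) = Add(-9, Mul(Add(5, T), Pow(T, Rational(1, 2)))) = Add(-9, Mul(Pow(T, Rational(1, 2)), Add(5, T))))
Mul(-1, Add(Function('K')(Function('c')(Pow(Add(5, 2), Rational(1, 2)), -3)), Mul(-13, -37))) = Mul(-1, Add(Add(-9, Pow(Add(-1, Pow(Add(5, 2), Rational(1, 2))), Rational(3, 2)), Mul(5, Pow(Add(-1, Pow(Add(5, 2), Rational(1, 2))), Rational(1, 2)))), Mul(-13, -37))) = Mul(-1, Add(Add(-9, Pow(Add(-1, Pow(7, Rational(1, 2))), Rational(3, 2)), Mul(5, Pow(Add(-1, Pow(7, Rational(1, 2))), Rational(1, 2)))), 481)) = Mul(-1, Add(472, Pow(Add(-1, Pow(7, Rational(1, 2))), Rational(3, 2)), Mul(5, Pow(Add(-1, Pow(7, Rational(1, 2))), Rational(1, 2))))) = Add(-472, Mul(-1, Pow(Add(-1, Pow(7, Rational(1, 2))), Rational(3, 2))), Mul(-5, Pow(Add(-1, Pow(7, Rational(1, 2))), Rational(1, 2))))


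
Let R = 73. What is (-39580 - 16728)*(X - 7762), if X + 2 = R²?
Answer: 137109980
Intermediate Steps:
X = 5327 (X = -2 + 73² = -2 + 5329 = 5327)
(-39580 - 16728)*(X - 7762) = (-39580 - 16728)*(5327 - 7762) = -56308*(-2435) = 137109980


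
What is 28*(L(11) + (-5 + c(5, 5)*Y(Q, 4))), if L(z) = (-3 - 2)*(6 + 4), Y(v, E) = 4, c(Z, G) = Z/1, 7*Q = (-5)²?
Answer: -980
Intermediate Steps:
Q = 25/7 (Q = (⅐)*(-5)² = (⅐)*25 = 25/7 ≈ 3.5714)
c(Z, G) = Z (c(Z, G) = Z*1 = Z)
L(z) = -50 (L(z) = -5*10 = -50)
28*(L(11) + (-5 + c(5, 5)*Y(Q, 4))) = 28*(-50 + (-5 + 5*4)) = 28*(-50 + (-5 + 20)) = 28*(-50 + 15) = 28*(-35) = -980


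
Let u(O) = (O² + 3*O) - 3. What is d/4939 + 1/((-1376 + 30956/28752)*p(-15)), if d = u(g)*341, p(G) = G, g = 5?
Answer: 56679788319/22187220505 ≈ 2.5546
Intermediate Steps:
u(O) = -3 + O² + 3*O
d = 12617 (d = (-3 + 5² + 3*5)*341 = (-3 + 25 + 15)*341 = 37*341 = 12617)
d/4939 + 1/((-1376 + 30956/28752)*p(-15)) = 12617/4939 + 1/(-1376 + 30956/28752*(-15)) = 12617*(1/4939) - 1/15/(-1376 + 30956*(1/28752)) = 1147/449 - 1/15/(-1376 + 7739/7188) = 1147/449 - 1/15/(-9882949/7188) = 1147/449 - 7188/9882949*(-1/15) = 1147/449 + 2396/49414745 = 56679788319/22187220505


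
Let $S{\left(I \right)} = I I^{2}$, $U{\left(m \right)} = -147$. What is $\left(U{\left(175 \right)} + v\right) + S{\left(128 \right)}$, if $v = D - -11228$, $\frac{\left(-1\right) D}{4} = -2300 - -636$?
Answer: $2114889$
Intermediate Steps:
$D = 6656$ ($D = - 4 \left(-2300 - -636\right) = - 4 \left(-2300 + 636\right) = \left(-4\right) \left(-1664\right) = 6656$)
$v = 17884$ ($v = 6656 - -11228 = 6656 + 11228 = 17884$)
$S{\left(I \right)} = I^{3}$
$\left(U{\left(175 \right)} + v\right) + S{\left(128 \right)} = \left(-147 + 17884\right) + 128^{3} = 17737 + 2097152 = 2114889$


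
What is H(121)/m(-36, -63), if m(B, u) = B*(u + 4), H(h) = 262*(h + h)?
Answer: 15851/531 ≈ 29.851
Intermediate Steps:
H(h) = 524*h (H(h) = 262*(2*h) = 524*h)
m(B, u) = B*(4 + u)
H(121)/m(-36, -63) = (524*121)/((-36*(4 - 63))) = 63404/((-36*(-59))) = 63404/2124 = 63404*(1/2124) = 15851/531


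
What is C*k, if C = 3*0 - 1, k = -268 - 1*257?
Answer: 525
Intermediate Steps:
k = -525 (k = -268 - 257 = -525)
C = -1 (C = 0 - 1 = -1)
C*k = -1*(-525) = 525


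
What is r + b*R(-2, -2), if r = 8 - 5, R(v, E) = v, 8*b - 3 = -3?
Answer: 3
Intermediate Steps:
b = 0 (b = 3/8 + (1/8)*(-3) = 3/8 - 3/8 = 0)
r = 3
r + b*R(-2, -2) = 3 + 0*(-2) = 3 + 0 = 3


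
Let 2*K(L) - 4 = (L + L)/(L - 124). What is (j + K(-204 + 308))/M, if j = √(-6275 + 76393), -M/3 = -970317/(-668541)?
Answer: 3565552/4851585 - 222847*√70118/970317 ≈ -60.080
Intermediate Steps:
M = -970317/222847 (M = -(-2910951)/(-668541) = -(-2910951)*(-1)/668541 = -3*323439/222847 = -970317/222847 ≈ -4.3542)
K(L) = 2 + L/(-124 + L) (K(L) = 2 + ((L + L)/(L - 124))/2 = 2 + ((2*L)/(-124 + L))/2 = 2 + (2*L/(-124 + L))/2 = 2 + L/(-124 + L))
j = √70118 ≈ 264.80
(j + K(-204 + 308))/M = (√70118 + (-248 + 3*(-204 + 308))/(-124 + (-204 + 308)))/(-970317/222847) = (√70118 + (-248 + 3*104)/(-124 + 104))*(-222847/970317) = (√70118 + (-248 + 312)/(-20))*(-222847/970317) = (√70118 - 1/20*64)*(-222847/970317) = (√70118 - 16/5)*(-222847/970317) = (-16/5 + √70118)*(-222847/970317) = 3565552/4851585 - 222847*√70118/970317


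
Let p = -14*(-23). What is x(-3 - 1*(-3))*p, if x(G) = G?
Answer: 0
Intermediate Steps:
p = 322
x(-3 - 1*(-3))*p = (-3 - 1*(-3))*322 = (-3 + 3)*322 = 0*322 = 0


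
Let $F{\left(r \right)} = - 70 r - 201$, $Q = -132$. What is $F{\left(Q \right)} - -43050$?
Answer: $52089$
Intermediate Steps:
$F{\left(r \right)} = -201 - 70 r$
$F{\left(Q \right)} - -43050 = \left(-201 - -9240\right) - -43050 = \left(-201 + 9240\right) + 43050 = 9039 + 43050 = 52089$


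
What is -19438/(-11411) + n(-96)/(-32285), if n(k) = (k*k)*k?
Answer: 10723278326/368404135 ≈ 29.107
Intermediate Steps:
n(k) = k**3 (n(k) = k**2*k = k**3)
-19438/(-11411) + n(-96)/(-32285) = -19438/(-11411) + (-96)**3/(-32285) = -19438*(-1/11411) - 884736*(-1/32285) = 19438/11411 + 884736/32285 = 10723278326/368404135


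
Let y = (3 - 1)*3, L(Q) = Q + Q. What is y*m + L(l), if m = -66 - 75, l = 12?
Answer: -822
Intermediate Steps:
m = -141
L(Q) = 2*Q
y = 6 (y = 2*3 = 6)
y*m + L(l) = 6*(-141) + 2*12 = -846 + 24 = -822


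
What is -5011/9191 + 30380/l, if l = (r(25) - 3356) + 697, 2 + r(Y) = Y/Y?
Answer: -2089656/174629 ≈ -11.966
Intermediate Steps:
r(Y) = -1 (r(Y) = -2 + Y/Y = -2 + 1 = -1)
l = -2660 (l = (-1 - 3356) + 697 = -3357 + 697 = -2660)
-5011/9191 + 30380/l = -5011/9191 + 30380/(-2660) = -5011*1/9191 + 30380*(-1/2660) = -5011/9191 - 217/19 = -2089656/174629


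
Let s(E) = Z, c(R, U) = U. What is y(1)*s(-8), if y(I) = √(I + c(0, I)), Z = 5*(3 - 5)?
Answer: -10*√2 ≈ -14.142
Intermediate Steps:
Z = -10 (Z = 5*(-2) = -10)
s(E) = -10
y(I) = √2*√I (y(I) = √(I + I) = √(2*I) = √2*√I)
y(1)*s(-8) = (√2*√1)*(-10) = (√2*1)*(-10) = √2*(-10) = -10*√2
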